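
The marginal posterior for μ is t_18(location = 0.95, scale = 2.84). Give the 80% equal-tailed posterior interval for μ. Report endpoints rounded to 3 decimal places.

[-2.828, 4.728]

The t_18 distribution is symmetric; the 80% interval is 0.95 ± t·2.84 with t_{0.9,18} = 1.330.
Half-width: 1.330 × 2.84 = 3.778.
0.95 − 3.778 = -2.828; 0.95 + 3.778 = 4.728.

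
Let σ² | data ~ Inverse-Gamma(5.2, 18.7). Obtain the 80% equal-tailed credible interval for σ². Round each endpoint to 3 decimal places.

Inverse-Gamma(5.2, 18.7) quantiles: F⁻¹(0.1) and F⁻¹(0.9).
Equivalently, 1/σ² ~ Gamma(5.2, rate = 18.7); invert its 0.9 and 0.1 quantiles.
Posterior mean ≈ 4.452, SD ≈ 2.489; a Normal approximation gives roughly [1.263, 7.642].
Exact: lower = 2.266; upper = 7.264.

[2.266, 7.264]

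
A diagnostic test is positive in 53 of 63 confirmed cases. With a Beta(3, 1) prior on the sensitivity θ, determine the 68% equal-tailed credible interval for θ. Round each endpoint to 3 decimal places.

Posterior: Beta(3+53, 1+10) = Beta(56, 11).
Equal-tailed 68% interval: the 0.16 and 0.84 quantiles of Beta(56, 11).
Posterior mean ≈ 0.836, SD ≈ 0.045; a Normal approximation gives roughly [0.791, 0.880].
Exact: F⁻¹(0.16) = 0.791; F⁻¹(0.84) = 0.880.

[0.791, 0.880]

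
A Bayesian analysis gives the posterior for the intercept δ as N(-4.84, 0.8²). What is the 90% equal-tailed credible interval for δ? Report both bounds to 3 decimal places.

The posterior is symmetric, so the 90% equal-tailed interval is δ = -4.84 ± z·0.8 with z = 1.645.
Half-width: 1.645 × 0.8 = 1.316.
-4.84 − 1.316 = -6.156; -4.84 + 1.316 = -3.524.

[-6.156, -3.524]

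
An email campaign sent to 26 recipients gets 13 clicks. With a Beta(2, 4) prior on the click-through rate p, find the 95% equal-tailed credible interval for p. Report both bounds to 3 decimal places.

[0.302, 0.640]

Posterior: Beta(2+13, 4+13) = Beta(15, 17).
Equal-tailed 95% interval: the 0.025 and 0.975 quantiles of Beta(15, 17).
Posterior mean ≈ 0.469, SD ≈ 0.087; a Normal approximation gives roughly [0.298, 0.639].
Exact: F⁻¹(0.025) = 0.302; F⁻¹(0.975) = 0.640.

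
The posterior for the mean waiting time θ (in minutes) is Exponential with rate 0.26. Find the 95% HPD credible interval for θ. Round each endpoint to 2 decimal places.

[0.00, 11.52]

The exponential density is strictly decreasing on [0, ∞), so the HPD interval is anchored at 0: [0, q] with P(θ ≤ q) = 0.95.
q = −ln(1 − 0.95) / 0.26 = 2.9957 / 0.26 = 11.52.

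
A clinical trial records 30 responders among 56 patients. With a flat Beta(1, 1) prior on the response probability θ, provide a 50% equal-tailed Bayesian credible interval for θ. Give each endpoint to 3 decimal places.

Posterior: Beta(1+30, 1+26) = Beta(31, 27).
Equal-tailed 50% interval: the 0.25 and 0.75 quantiles of Beta(31, 27).
Posterior mean ≈ 0.534, SD ≈ 0.065; a Normal approximation gives roughly [0.491, 0.578].
Exact: F⁻¹(0.25) = 0.490; F⁻¹(0.75) = 0.579.

[0.490, 0.579]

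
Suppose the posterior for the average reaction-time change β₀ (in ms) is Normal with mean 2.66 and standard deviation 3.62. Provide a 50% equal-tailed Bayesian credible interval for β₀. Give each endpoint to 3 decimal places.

[0.218, 5.102]

The posterior is symmetric, so the 50% equal-tailed interval is β₀ = 2.66 ± z·3.62 with z = 0.674.
Half-width: 0.674 × 3.62 = 2.442.
2.66 − 2.442 = 0.218; 2.66 + 2.442 = 5.102.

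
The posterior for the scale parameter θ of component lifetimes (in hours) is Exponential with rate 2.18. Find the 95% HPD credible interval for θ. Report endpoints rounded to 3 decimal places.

The exponential density is strictly decreasing on [0, ∞), so the HPD interval is anchored at 0: [0, q] with P(θ ≤ q) = 0.95.
q = −ln(1 − 0.95) / 2.18 = 2.9957 / 2.18 = 1.374.

[0.000, 1.374]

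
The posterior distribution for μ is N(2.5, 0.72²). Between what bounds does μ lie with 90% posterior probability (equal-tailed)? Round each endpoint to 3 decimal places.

[1.316, 3.684]

The posterior is symmetric, so the 90% equal-tailed interval is μ = 2.5 ± z·0.72 with z = 1.645.
Half-width: 1.645 × 0.72 = 1.184.
2.5 − 1.184 = 1.316; 2.5 + 1.184 = 3.684.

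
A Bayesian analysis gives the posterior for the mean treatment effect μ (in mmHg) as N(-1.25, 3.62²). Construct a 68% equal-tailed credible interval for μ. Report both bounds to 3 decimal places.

[-4.850, 2.350]

The posterior is symmetric, so the 68% equal-tailed interval is μ = -1.25 ± z·3.62 with z = 0.994.
Half-width: 0.994 × 3.62 = 3.600.
-1.25 − 3.600 = -4.850; -1.25 + 3.600 = 2.350.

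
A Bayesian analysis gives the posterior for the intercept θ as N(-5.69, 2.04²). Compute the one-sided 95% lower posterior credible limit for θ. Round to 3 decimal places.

-9.046

Need L with P(θ ≥ L) = 0.95: L = -5.69 − z_{0.05}·2.04.
z = 1.645; L = -5.69 − 1.645 × 2.04 = -9.046.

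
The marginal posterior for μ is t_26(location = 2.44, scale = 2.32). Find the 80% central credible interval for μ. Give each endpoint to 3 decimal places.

[-0.611, 5.491]

The t_26 distribution is symmetric; the 80% interval is 2.44 ± t·2.32 with t_{0.9,26} = 1.315.
Half-width: 1.315 × 2.32 = 3.051.
2.44 − 3.051 = -0.611; 2.44 + 3.051 = 5.491.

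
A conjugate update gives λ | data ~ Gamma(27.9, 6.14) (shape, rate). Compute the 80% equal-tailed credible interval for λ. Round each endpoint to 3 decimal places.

[3.482, 5.675]

Posterior: Gamma(shape 27.9, rate 6.14).
Equal-tailed 80% interval: Gamma(27.9, 6.14) quantiles at 0.1 and 0.9.
Posterior mean ≈ 4.544, SD ≈ 0.860; a Normal approximation gives roughly [3.441, 5.646].
Exact: lower = 3.482; upper = 5.675.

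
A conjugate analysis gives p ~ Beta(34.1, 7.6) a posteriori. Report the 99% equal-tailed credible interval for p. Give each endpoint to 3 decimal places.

[0.641, 0.939]

Posterior: Beta(34.1, 7.6).
Equal-tailed 99% interval: the 0.005 and 0.995 quantiles of Beta(34.1, 7.6).
Posterior mean ≈ 0.818, SD ≈ 0.059; a Normal approximation gives roughly [0.666, 0.970].
Exact: F⁻¹(0.005) = 0.641; F⁻¹(0.995) = 0.939.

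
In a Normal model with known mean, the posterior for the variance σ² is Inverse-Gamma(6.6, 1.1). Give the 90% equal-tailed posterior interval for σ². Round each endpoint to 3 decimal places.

[0.097, 0.365]

Inverse-Gamma(6.6, 1.1) quantiles: F⁻¹(0.05) and F⁻¹(0.95).
Equivalently, 1/σ² ~ Gamma(6.6, rate = 1.1); invert its 0.95 and 0.05 quantiles.
Posterior mean ≈ 0.196, SD ≈ 0.092; a Normal approximation gives roughly [0.046, 0.347].
Exact: lower = 0.097; upper = 0.365.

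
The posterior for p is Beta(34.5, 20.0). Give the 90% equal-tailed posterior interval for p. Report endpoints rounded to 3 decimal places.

Posterior: Beta(34.5, 20.0).
Equal-tailed 90% interval: the 0.05 and 0.95 quantiles of Beta(34.5, 20.0).
Posterior mean ≈ 0.633, SD ≈ 0.065; a Normal approximation gives roughly [0.527, 0.739].
Exact: F⁻¹(0.05) = 0.524; F⁻¹(0.95) = 0.737.

[0.524, 0.737]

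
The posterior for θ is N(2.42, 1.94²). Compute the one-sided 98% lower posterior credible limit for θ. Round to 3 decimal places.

-1.564

Need L with P(θ ≥ L) = 0.98: L = 2.42 − z_{0.02}·1.94.
z = 2.054; L = 2.42 − 2.054 × 1.94 = -1.564.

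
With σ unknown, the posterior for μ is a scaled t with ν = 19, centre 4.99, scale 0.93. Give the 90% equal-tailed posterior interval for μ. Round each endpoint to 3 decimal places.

[3.382, 6.598]

The t_19 distribution is symmetric; the 90% interval is 4.99 ± t·0.93 with t_{0.95,19} = 1.729.
Half-width: 1.729 × 0.93 = 1.608.
4.99 − 1.608 = 3.382; 4.99 + 1.608 = 6.598.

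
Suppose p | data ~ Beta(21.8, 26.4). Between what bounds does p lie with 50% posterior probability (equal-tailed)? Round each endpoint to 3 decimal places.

[0.403, 0.500]

Posterior: Beta(21.8, 26.4).
Equal-tailed 50% interval: the 0.25 and 0.75 quantiles of Beta(21.8, 26.4).
Posterior mean ≈ 0.452, SD ≈ 0.071; a Normal approximation gives roughly [0.404, 0.500].
Exact: F⁻¹(0.25) = 0.403; F⁻¹(0.75) = 0.500.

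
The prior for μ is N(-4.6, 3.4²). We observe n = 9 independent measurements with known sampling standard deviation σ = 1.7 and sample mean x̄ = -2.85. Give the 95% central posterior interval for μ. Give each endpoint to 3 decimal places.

Posterior precision = 1/3.4² + 9/1.7² = 0.0865 + 3.1142 = 3.2007, so posterior SD = 0.5590.
Posterior mean = (-4.6/3.4² + 9·-2.85/1.7²) / 3.2007 = -2.8973.
Interval: -2.8973 ± 1.960 × 0.5590 → [-3.993, -1.802].

[-3.993, -1.802]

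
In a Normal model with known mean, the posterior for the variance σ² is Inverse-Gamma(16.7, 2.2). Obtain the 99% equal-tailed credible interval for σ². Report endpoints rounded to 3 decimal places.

Inverse-Gamma(16.7, 2.2) quantiles: F⁻¹(0.005) and F⁻¹(0.995).
Equivalently, 1/σ² ~ Gamma(16.7, rate = 2.2); invert its 0.995 and 0.005 quantiles.
Posterior mean ≈ 0.140, SD ≈ 0.037; a Normal approximation gives roughly [0.046, 0.234].
Exact: lower = 0.076; upper = 0.273.

[0.076, 0.273]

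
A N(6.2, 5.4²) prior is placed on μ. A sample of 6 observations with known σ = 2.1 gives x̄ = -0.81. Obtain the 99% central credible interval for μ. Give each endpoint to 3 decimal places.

Posterior precision = 1/5.4² + 6/2.1² = 0.0343 + 1.3605 = 1.3948, so posterior SD = 0.8467.
Posterior mean = (6.2/5.4² + 6·-0.81/2.1²) / 1.3948 = -0.6377.
Interval: -0.6377 ± 2.576 × 0.8467 → [-2.819, 1.543].

[-2.819, 1.543]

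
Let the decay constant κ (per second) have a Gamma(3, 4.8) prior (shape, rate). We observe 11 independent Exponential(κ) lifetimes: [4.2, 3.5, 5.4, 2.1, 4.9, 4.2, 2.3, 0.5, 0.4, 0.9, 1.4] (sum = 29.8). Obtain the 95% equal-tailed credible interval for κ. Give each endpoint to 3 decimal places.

[0.221, 0.642]

Posterior: Gamma(3+11, 4.8+29.8) = Gamma(14, 34.6) (shape, rate).
Equal-tailed 95% interval: Gamma(14, 34.6) quantiles at 0.025 and 0.975.
Posterior mean ≈ 0.405, SD ≈ 0.108; a Normal approximation gives roughly [0.193, 0.617].
Exact: lower = 0.221; upper = 0.642.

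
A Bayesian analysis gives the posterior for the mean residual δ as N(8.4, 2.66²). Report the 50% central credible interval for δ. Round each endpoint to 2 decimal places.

[6.61, 10.19]

The posterior is symmetric, so the 50% equal-tailed interval is δ = 8.4 ± z·2.66 with z = 0.674.
Half-width: 0.674 × 2.66 = 1.79.
8.4 − 1.79 = 6.61; 8.4 + 1.79 = 10.19.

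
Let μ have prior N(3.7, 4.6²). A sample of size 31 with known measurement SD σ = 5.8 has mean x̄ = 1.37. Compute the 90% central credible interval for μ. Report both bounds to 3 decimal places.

[-0.187, 3.155]

Posterior precision = 1/4.6² + 31/5.8² = 0.0473 + 0.9215 = 0.9688, so posterior SD = 1.0160.
Posterior mean = (3.7/4.6² + 31·1.37/5.8²) / 0.9688 = 1.4837.
Interval: 1.4837 ± 1.645 × 1.0160 → [-0.187, 3.155].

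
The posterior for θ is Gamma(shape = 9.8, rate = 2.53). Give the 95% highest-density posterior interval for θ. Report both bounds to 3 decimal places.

[1.643, 6.340]

The posterior is unimodal and skewed, so the HPD interval has equal density at both endpoints and is the shortest 95% interval.
Solving f(1.643) = f(6.340) with F(6.340) − F(1.643) = 0.95 gives [1.643, 6.340].
For comparison, the equal-tailed interval is [1.841, 6.649]; the HPD is narrower and shifted toward the mode.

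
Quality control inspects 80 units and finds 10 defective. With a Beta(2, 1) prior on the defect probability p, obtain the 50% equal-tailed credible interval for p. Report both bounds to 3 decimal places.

Posterior: Beta(2+10, 1+70) = Beta(12, 71).
Equal-tailed 50% interval: the 0.25 and 0.75 quantiles of Beta(12, 71).
Posterior mean ≈ 0.145, SD ≈ 0.038; a Normal approximation gives roughly [0.119, 0.170].
Exact: F⁻¹(0.25) = 0.117; F⁻¹(0.75) = 0.169.

[0.117, 0.169]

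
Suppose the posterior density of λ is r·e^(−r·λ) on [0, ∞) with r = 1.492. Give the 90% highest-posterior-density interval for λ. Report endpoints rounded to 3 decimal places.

[0.000, 1.543]

The exponential density is strictly decreasing on [0, ∞), so the HPD interval is anchored at 0: [0, q] with P(λ ≤ q) = 0.90.
q = −ln(1 − 0.90) / 1.492 = 2.3026 / 1.492 = 1.543.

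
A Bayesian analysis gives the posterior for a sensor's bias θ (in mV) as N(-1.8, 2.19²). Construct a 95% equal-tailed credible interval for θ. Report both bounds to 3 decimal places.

[-6.092, 2.492]

The posterior is symmetric, so the 95% equal-tailed interval is θ = -1.8 ± z·2.19 with z = 1.960.
Half-width: 1.960 × 2.19 = 4.292.
-1.8 − 4.292 = -6.092; -1.8 + 4.292 = 2.492.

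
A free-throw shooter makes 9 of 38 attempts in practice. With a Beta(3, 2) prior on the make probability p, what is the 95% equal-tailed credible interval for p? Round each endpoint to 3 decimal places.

Posterior: Beta(3+9, 2+29) = Beta(12, 31).
Equal-tailed 95% interval: the 0.025 and 0.975 quantiles of Beta(12, 31).
Posterior mean ≈ 0.279, SD ≈ 0.068; a Normal approximation gives roughly [0.147, 0.412].
Exact: F⁻¹(0.025) = 0.157; F⁻¹(0.975) = 0.420.

[0.157, 0.420]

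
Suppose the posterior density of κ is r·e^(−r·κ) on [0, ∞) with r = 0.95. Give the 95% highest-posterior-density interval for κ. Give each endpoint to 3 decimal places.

[0.000, 3.153]

The exponential density is strictly decreasing on [0, ∞), so the HPD interval is anchored at 0: [0, q] with P(κ ≤ q) = 0.95.
q = −ln(1 − 0.95) / 0.95 = 2.9957 / 0.95 = 3.153.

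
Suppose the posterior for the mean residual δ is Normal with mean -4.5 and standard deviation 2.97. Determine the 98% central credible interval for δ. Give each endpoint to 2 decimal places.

The posterior is symmetric, so the 98% equal-tailed interval is δ = -4.5 ± z·2.97 with z = 2.326.
Half-width: 2.326 × 2.97 = 6.91.
-4.5 − 6.91 = -11.41; -4.5 + 6.91 = 2.41.

[-11.41, 2.41]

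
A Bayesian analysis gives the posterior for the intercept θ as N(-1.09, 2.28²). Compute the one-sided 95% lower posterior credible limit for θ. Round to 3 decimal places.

-4.840

Need L with P(θ ≥ L) = 0.95: L = -1.09 − z_{0.05}·2.28.
z = 1.645; L = -1.09 − 1.645 × 2.28 = -4.840.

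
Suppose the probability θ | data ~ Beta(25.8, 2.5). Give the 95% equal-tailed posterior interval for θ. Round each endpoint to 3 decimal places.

[0.785, 0.984]

Posterior: Beta(25.8, 2.5).
Equal-tailed 95% interval: the 0.025 and 0.975 quantiles of Beta(25.8, 2.5).
Posterior mean ≈ 0.912, SD ≈ 0.052; a Normal approximation gives roughly [0.809, 1.014].
Exact: F⁻¹(0.025) = 0.785; F⁻¹(0.975) = 0.984.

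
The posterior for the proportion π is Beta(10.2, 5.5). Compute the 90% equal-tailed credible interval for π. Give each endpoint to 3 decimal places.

[0.447, 0.831]

Posterior: Beta(10.2, 5.5).
Equal-tailed 90% interval: the 0.05 and 0.95 quantiles of Beta(10.2, 5.5).
Posterior mean ≈ 0.650, SD ≈ 0.117; a Normal approximation gives roughly [0.458, 0.842].
Exact: F⁻¹(0.05) = 0.447; F⁻¹(0.95) = 0.831.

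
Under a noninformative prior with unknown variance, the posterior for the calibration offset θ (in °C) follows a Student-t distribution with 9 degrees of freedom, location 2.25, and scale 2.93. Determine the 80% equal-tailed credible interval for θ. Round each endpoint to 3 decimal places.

[-1.802, 6.302]

The t_9 distribution is symmetric; the 80% interval is 2.25 ± t·2.93 with t_{0.9,9} = 1.383.
Half-width: 1.383 × 2.93 = 4.052.
2.25 − 4.052 = -1.802; 2.25 + 4.052 = 6.302.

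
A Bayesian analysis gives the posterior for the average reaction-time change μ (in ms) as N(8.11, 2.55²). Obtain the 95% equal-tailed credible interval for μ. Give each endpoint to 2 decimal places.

[3.11, 13.11]

The posterior is symmetric, so the 95% equal-tailed interval is μ = 8.11 ± z·2.55 with z = 1.960.
Half-width: 1.960 × 2.55 = 5.00.
8.11 − 5.00 = 3.11; 8.11 + 5.00 = 13.11.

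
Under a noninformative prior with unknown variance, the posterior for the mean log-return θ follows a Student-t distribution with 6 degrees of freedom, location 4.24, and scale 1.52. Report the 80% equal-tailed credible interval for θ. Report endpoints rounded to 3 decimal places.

[2.052, 6.428]

The t_6 distribution is symmetric; the 80% interval is 4.24 ± t·1.52 with t_{0.9,6} = 1.440.
Half-width: 1.440 × 1.52 = 2.188.
4.24 − 2.188 = 2.052; 4.24 + 2.188 = 6.428.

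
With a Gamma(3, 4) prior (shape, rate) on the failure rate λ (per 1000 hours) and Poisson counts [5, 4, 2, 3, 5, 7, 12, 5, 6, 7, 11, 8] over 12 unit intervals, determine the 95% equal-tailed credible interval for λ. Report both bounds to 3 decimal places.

Posterior: Gamma(3+75, 4+12) = Gamma(78, 16) (shape, rate).
Equal-tailed 95% interval: Gamma(78, 16) quantiles at 0.025 and 0.975.
Posterior mean ≈ 4.875, SD ≈ 0.552; a Normal approximation gives roughly [3.793, 5.957].
Exact: lower = 3.853; upper = 6.015.

[3.853, 6.015]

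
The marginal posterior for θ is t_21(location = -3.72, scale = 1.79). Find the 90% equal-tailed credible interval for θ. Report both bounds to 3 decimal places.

The t_21 distribution is symmetric; the 90% interval is -3.72 ± t·1.79 with t_{0.95,21} = 1.721.
Half-width: 1.721 × 1.79 = 3.080.
-3.72 − 3.080 = -6.800; -3.72 + 3.080 = -0.640.

[-6.800, -0.640]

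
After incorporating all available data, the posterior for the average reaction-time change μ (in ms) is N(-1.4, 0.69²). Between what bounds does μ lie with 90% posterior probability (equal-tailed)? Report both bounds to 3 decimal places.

[-2.535, -0.265]

The posterior is symmetric, so the 90% equal-tailed interval is μ = -1.4 ± z·0.69 with z = 1.645.
Half-width: 1.645 × 0.69 = 1.135.
-1.4 − 1.135 = -2.535; -1.4 + 1.135 = -0.265.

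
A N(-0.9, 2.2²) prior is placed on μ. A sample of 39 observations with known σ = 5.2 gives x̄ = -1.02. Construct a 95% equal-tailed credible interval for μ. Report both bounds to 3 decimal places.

Posterior precision = 1/2.2² + 39/5.2² = 0.2066 + 1.4423 = 1.6489, so posterior SD = 0.7788.
Posterior mean = (-0.9/2.2² + 39·-1.02/5.2²) / 1.6489 = -1.0050.
Interval: -1.0050 ± 1.960 × 0.7788 → [-2.531, 0.521].

[-2.531, 0.521]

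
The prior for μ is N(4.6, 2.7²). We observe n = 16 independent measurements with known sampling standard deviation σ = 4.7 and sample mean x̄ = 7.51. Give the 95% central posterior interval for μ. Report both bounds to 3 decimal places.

[4.935, 9.158]

Posterior precision = 1/2.7² + 16/4.7² = 0.1372 + 0.7243 = 0.8615, so posterior SD = 1.0774.
Posterior mean = (4.6/2.7² + 16·7.51/4.7²) / 0.8615 = 7.0466.
Interval: 7.0466 ± 1.960 × 1.0774 → [4.935, 9.158].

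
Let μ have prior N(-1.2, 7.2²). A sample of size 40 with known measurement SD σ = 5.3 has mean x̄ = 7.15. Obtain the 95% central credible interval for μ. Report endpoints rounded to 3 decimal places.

[5.407, 8.670]

Posterior precision = 1/7.2² + 40/5.3² = 0.0193 + 1.4240 = 1.4433, so posterior SD = 0.8324.
Posterior mean = (-1.2/7.2² + 40·7.15/5.3²) / 1.4433 = 7.0384.
Interval: 7.0384 ± 1.960 × 0.8324 → [5.407, 8.670].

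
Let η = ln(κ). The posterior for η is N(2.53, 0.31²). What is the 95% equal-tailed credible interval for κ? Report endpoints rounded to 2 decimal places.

On the log scale the 95% interval is 2.53 ± 1.960 × 0.31 = [1.9224, 3.1376].
Exponentiate: [e^1.9224, e^3.1376] = [6.84, 23.05].

[6.84, 23.05]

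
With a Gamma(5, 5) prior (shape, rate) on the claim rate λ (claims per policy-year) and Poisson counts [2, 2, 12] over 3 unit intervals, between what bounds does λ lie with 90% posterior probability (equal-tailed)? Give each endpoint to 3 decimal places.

[1.759, 3.633]

Posterior: Gamma(5+16, 5+3) = Gamma(21, 8) (shape, rate).
Equal-tailed 90% interval: Gamma(21, 8) quantiles at 0.05 and 0.95.
Posterior mean ≈ 2.625, SD ≈ 0.573; a Normal approximation gives roughly [1.683, 3.567].
Exact: lower = 1.759; upper = 3.633.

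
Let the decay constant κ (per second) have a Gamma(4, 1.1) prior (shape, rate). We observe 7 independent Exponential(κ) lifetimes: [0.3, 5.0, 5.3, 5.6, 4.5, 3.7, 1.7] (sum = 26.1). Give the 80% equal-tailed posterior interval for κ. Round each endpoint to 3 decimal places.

[0.258, 0.566]

Posterior: Gamma(4+7, 1.1+26.1) = Gamma(11, 27.2) (shape, rate).
Equal-tailed 80% interval: Gamma(11, 27.2) quantiles at 0.1 and 0.9.
Posterior mean ≈ 0.404, SD ≈ 0.122; a Normal approximation gives roughly [0.248, 0.561].
Exact: lower = 0.258; upper = 0.566.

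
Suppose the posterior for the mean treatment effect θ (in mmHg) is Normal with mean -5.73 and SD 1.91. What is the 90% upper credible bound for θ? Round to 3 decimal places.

Need U with P(θ ≤ U) = 0.90: U = -5.73 + z_{0.1}·1.91.
z = 1.282; U = -5.73 + 1.282 × 1.91 = -3.282.

-3.282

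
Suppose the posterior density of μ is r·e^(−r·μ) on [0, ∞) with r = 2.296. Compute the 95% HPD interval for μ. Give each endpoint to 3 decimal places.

The exponential density is strictly decreasing on [0, ∞), so the HPD interval is anchored at 0: [0, q] with P(μ ≤ q) = 0.95.
q = −ln(1 − 0.95) / 2.296 = 2.9957 / 2.296 = 1.305.

[0.000, 1.305]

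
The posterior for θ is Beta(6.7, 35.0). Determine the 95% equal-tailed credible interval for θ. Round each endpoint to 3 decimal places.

[0.067, 0.285]

Posterior: Beta(6.7, 35.0).
Equal-tailed 95% interval: the 0.025 and 0.975 quantiles of Beta(6.7, 35.0).
Posterior mean ≈ 0.161, SD ≈ 0.056; a Normal approximation gives roughly [0.051, 0.271].
Exact: F⁻¹(0.025) = 0.067; F⁻¹(0.975) = 0.285.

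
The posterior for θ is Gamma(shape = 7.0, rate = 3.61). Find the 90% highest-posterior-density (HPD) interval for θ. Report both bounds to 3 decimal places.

[0.771, 3.064]

The posterior is unimodal and skewed, so the HPD interval has equal density at both endpoints and is the shortest 90% interval.
Solving f(0.771) = f(3.064) with F(3.064) − F(0.771) = 0.90 gives [0.771, 3.064].
For comparison, the equal-tailed interval is [0.910, 3.280]; the HPD is narrower and shifted toward the mode.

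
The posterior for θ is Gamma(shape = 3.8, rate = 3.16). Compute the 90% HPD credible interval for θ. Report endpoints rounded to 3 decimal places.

The posterior is unimodal and skewed, so the HPD interval has equal density at both endpoints and is the shortest 90% interval.
Solving f(0.263) = f(2.107) with F(2.107) − F(0.263) = 0.90 gives [0.263, 2.107].
For comparison, the equal-tailed interval is [0.396, 2.363]; the HPD is narrower and shifted toward the mode.

[0.263, 2.107]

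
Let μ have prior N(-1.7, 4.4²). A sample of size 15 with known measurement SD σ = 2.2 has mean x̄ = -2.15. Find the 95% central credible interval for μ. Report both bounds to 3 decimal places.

[-3.247, -1.038]

Posterior precision = 1/4.4² + 15/2.2² = 0.0517 + 3.0992 = 3.1508, so posterior SD = 0.5634.
Posterior mean = (-1.7/4.4² + 15·-2.15/2.2²) / 3.1508 = -2.1426.
Interval: -2.1426 ± 1.960 × 0.5634 → [-3.247, -1.038].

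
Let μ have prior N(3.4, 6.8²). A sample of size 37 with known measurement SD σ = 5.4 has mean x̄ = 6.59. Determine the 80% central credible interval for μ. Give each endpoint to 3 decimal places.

Posterior precision = 1/6.8² + 37/5.4² = 0.0216 + 1.2689 = 1.2905, so posterior SD = 0.8803.
Posterior mean = (3.4/6.8² + 37·6.59/5.4²) / 1.2905 = 6.5365.
Interval: 6.5365 ± 1.282 × 0.8803 → [5.408, 7.665].

[5.408, 7.665]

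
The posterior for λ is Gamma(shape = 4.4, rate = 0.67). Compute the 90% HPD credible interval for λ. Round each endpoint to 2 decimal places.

[1.73, 11.22]

The posterior is unimodal and skewed, so the HPD interval has equal density at both endpoints and is the shortest 90% interval.
Solving f(1.73) = f(11.22) with F(11.22) − F(1.73) = 0.90 gives [1.73, 11.22].
For comparison, the equal-tailed interval is [2.39, 12.42]; the HPD is narrower and shifted toward the mode.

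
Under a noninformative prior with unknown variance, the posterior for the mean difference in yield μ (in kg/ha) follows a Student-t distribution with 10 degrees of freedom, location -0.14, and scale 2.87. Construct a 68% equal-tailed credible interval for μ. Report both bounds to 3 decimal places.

The t_10 distribution is symmetric; the 68% interval is -0.14 ± t·2.87 with t_{0.84,10} = 1.046.
Half-width: 1.046 × 2.87 = 3.003.
-0.14 − 3.003 = -3.143; -0.14 + 3.003 = 2.863.

[-3.143, 2.863]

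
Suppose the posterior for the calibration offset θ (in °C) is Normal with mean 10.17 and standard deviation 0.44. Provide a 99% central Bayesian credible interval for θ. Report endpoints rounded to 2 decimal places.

[9.04, 11.30]

The posterior is symmetric, so the 99% equal-tailed interval is θ = 10.17 ± z·0.44 with z = 2.576.
Half-width: 2.576 × 0.44 = 1.13.
10.17 − 1.13 = 9.04; 10.17 + 1.13 = 11.30.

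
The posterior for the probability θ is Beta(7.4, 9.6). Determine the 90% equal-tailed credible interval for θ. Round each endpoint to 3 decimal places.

[0.247, 0.632]

Posterior: Beta(7.4, 9.6).
Equal-tailed 90% interval: the 0.05 and 0.95 quantiles of Beta(7.4, 9.6).
Posterior mean ≈ 0.435, SD ≈ 0.117; a Normal approximation gives roughly [0.243, 0.628].
Exact: F⁻¹(0.05) = 0.247; F⁻¹(0.95) = 0.632.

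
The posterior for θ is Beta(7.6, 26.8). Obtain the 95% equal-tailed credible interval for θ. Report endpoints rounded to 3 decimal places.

[0.101, 0.371]

Posterior: Beta(7.6, 26.8).
Equal-tailed 95% interval: the 0.025 and 0.975 quantiles of Beta(7.6, 26.8).
Posterior mean ≈ 0.221, SD ≈ 0.070; a Normal approximation gives roughly [0.084, 0.358].
Exact: F⁻¹(0.025) = 0.101; F⁻¹(0.975) = 0.371.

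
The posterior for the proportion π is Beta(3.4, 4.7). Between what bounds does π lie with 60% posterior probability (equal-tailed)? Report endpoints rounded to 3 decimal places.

Posterior: Beta(3.4, 4.7).
Equal-tailed 60% interval: the 0.2 and 0.8 quantiles of Beta(3.4, 4.7).
Posterior mean ≈ 0.420, SD ≈ 0.164; a Normal approximation gives roughly [0.282, 0.557].
Exact: F⁻¹(0.2) = 0.272; F⁻¹(0.8) = 0.565.

[0.272, 0.565]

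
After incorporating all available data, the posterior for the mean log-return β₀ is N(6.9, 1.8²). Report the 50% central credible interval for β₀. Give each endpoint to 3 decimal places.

[5.686, 8.114]

The posterior is symmetric, so the 50% equal-tailed interval is β₀ = 6.9 ± z·1.8 with z = 0.674.
Half-width: 0.674 × 1.8 = 1.214.
6.9 − 1.214 = 5.686; 6.9 + 1.214 = 8.114.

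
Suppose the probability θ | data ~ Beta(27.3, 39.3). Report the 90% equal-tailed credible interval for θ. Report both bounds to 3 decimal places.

[0.313, 0.510]

Posterior: Beta(27.3, 39.3).
Equal-tailed 90% interval: the 0.05 and 0.95 quantiles of Beta(27.3, 39.3).
Posterior mean ≈ 0.410, SD ≈ 0.060; a Normal approximation gives roughly [0.312, 0.508].
Exact: F⁻¹(0.05) = 0.313; F⁻¹(0.95) = 0.510.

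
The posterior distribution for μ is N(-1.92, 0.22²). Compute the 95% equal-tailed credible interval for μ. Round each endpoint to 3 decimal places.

[-2.351, -1.489]

The posterior is symmetric, so the 95% equal-tailed interval is μ = -1.92 ± z·0.22 with z = 1.960.
Half-width: 1.960 × 0.22 = 0.431.
-1.92 − 0.431 = -2.351; -1.92 + 0.431 = -1.489.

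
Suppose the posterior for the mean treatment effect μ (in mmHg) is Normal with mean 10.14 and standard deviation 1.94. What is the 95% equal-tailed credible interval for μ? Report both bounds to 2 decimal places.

The posterior is symmetric, so the 95% equal-tailed interval is μ = 10.14 ± z·1.94 with z = 1.960.
Half-width: 1.960 × 1.94 = 3.80.
10.14 − 3.80 = 6.34; 10.14 + 3.80 = 13.94.

[6.34, 13.94]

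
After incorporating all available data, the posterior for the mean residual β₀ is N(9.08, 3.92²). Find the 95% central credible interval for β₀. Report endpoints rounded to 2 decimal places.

[1.40, 16.76]

The posterior is symmetric, so the 95% equal-tailed interval is β₀ = 9.08 ± z·3.92 with z = 1.960.
Half-width: 1.960 × 3.92 = 7.68.
9.08 − 7.68 = 1.40; 9.08 + 7.68 = 16.76.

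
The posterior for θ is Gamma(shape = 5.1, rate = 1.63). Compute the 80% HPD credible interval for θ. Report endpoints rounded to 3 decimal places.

[1.220, 4.506]

The posterior is unimodal and skewed, so the HPD interval has equal density at both endpoints and is the shortest 80% interval.
Solving f(1.220) = f(4.506) with F(4.506) − F(1.220) = 0.80 gives [1.220, 4.506].
For comparison, the equal-tailed interval is [1.536, 4.983]; the HPD is narrower and shifted toward the mode.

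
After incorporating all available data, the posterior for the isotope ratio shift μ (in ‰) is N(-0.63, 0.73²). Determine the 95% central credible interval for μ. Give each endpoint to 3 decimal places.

The posterior is symmetric, so the 95% equal-tailed interval is μ = -0.63 ± z·0.73 with z = 1.960.
Half-width: 1.960 × 0.73 = 1.431.
-0.63 − 1.431 = -2.061; -0.63 + 1.431 = 0.801.

[-2.061, 0.801]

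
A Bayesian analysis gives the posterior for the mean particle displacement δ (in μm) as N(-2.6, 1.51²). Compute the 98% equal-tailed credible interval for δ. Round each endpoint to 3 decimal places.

[-6.113, 0.913]

The posterior is symmetric, so the 98% equal-tailed interval is δ = -2.6 ± z·1.51 with z = 2.326.
Half-width: 2.326 × 1.51 = 3.513.
-2.6 − 3.513 = -6.113; -2.6 + 3.513 = 0.913.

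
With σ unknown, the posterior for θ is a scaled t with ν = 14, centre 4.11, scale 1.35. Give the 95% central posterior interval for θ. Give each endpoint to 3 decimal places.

[1.215, 7.005]

The t_14 distribution is symmetric; the 95% interval is 4.11 ± t·1.35 with t_{0.975,14} = 2.145.
Half-width: 2.145 × 1.35 = 2.895.
4.11 − 2.895 = 1.215; 4.11 + 2.895 = 7.005.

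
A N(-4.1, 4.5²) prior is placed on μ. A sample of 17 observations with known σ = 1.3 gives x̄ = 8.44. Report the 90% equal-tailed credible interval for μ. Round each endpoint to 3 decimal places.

[7.861, 8.896]

Posterior precision = 1/4.5² + 17/1.3² = 0.0494 + 10.0592 = 10.1086, so posterior SD = 0.3145.
Posterior mean = (-4.1/4.5² + 17·8.44/1.3²) / 10.1086 = 8.3787.
Interval: 8.3787 ± 1.645 × 0.3145 → [7.861, 8.896].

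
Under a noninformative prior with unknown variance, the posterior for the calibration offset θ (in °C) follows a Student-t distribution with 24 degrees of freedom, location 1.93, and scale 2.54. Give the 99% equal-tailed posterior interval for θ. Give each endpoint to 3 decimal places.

[-5.174, 9.034]

The t_24 distribution is symmetric; the 99% interval is 1.93 ± t·2.54 with t_{0.995,24} = 2.797.
Half-width: 2.797 × 2.54 = 7.104.
1.93 − 7.104 = -5.174; 1.93 + 7.104 = 9.034.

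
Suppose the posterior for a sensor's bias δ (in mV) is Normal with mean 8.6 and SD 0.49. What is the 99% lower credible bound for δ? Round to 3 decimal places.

7.460

Need L with P(δ ≥ L) = 0.99: L = 8.6 − z_{0.01}·0.49.
z = 2.326; L = 8.6 − 2.326 × 0.49 = 7.460.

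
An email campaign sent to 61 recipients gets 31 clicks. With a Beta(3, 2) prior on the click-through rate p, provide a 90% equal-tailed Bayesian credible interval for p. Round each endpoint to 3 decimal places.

Posterior: Beta(3+31, 2+30) = Beta(34, 32).
Equal-tailed 90% interval: the 0.05 and 0.95 quantiles of Beta(34, 32).
Posterior mean ≈ 0.515, SD ≈ 0.061; a Normal approximation gives roughly [0.415, 0.616].
Exact: F⁻¹(0.05) = 0.414; F⁻¹(0.95) = 0.615.

[0.414, 0.615]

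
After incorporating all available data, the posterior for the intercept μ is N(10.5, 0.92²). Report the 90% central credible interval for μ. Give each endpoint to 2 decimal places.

The posterior is symmetric, so the 90% equal-tailed interval is μ = 10.5 ± z·0.92 with z = 1.645.
Half-width: 1.645 × 0.92 = 1.51.
10.5 − 1.51 = 8.99; 10.5 + 1.51 = 12.01.

[8.99, 12.01]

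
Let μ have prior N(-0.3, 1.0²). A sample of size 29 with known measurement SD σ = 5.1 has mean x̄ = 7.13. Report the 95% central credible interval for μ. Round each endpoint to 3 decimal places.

[2.269, 4.965]

Posterior precision = 1/1.0² + 29/5.1² = 1.0000 + 1.1150 = 2.1150, so posterior SD = 0.6876.
Posterior mean = (-0.3/1.0² + 29·7.13/5.1²) / 2.1150 = 3.6169.
Interval: 3.6169 ± 1.960 × 0.6876 → [2.269, 4.965].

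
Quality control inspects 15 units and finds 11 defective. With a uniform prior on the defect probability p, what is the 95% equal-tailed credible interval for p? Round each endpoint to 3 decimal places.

Posterior: Beta(1+11, 1+4) = Beta(12, 5).
Equal-tailed 95% interval: the 0.025 and 0.975 quantiles of Beta(12, 5).
Posterior mean ≈ 0.706, SD ≈ 0.107; a Normal approximation gives roughly [0.495, 0.916].
Exact: F⁻¹(0.025) = 0.476; F⁻¹(0.975) = 0.890.

[0.476, 0.890]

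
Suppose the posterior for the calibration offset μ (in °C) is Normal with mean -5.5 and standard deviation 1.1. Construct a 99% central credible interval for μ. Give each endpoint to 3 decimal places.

[-8.333, -2.667]

The posterior is symmetric, so the 99% equal-tailed interval is μ = -5.5 ± z·1.1 with z = 2.576.
Half-width: 2.576 × 1.1 = 2.833.
-5.5 − 2.833 = -8.333; -5.5 + 2.833 = -2.667.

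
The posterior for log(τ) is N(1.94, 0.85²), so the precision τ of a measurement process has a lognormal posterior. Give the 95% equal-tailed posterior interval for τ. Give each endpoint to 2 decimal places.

[1.32, 36.82]

On the log scale the 95% interval is 1.94 ± 1.960 × 0.85 = [0.2740, 3.6060].
Exponentiate: [e^0.2740, e^3.6060] = [1.32, 36.82].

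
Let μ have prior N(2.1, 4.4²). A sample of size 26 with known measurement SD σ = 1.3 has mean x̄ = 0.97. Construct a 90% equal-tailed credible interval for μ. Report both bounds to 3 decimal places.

Posterior precision = 1/4.4² + 26/1.3² = 0.0517 + 15.3846 = 15.4363, so posterior SD = 0.2545.
Posterior mean = (2.1/4.4² + 26·0.97/1.3²) / 15.4363 = 0.9738.
Interval: 0.9738 ± 1.645 × 0.2545 → [0.555, 1.392].

[0.555, 1.392]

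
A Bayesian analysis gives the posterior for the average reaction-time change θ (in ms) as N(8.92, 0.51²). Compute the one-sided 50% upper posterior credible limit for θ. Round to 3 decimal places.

8.920

Need U with P(θ ≤ U) = 0.50: U = 8.92 + z_{0.5}·0.51.
z = 0.000; U = 8.92 + 0.000 × 0.51 = 8.920.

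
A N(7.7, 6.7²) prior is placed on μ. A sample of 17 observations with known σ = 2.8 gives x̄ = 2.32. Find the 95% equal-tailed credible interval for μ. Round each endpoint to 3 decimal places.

Posterior precision = 1/6.7² + 17/2.8² = 0.0223 + 2.1684 = 2.1906, so posterior SD = 0.6756.
Posterior mean = (7.7/6.7² + 17·2.32/2.8²) / 2.1906 = 2.3747.
Interval: 2.3747 ± 1.960 × 0.6756 → [1.050, 3.699].

[1.050, 3.699]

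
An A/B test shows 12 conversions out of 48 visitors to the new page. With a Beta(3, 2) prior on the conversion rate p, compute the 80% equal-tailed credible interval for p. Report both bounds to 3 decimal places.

[0.206, 0.364]

Posterior: Beta(3+12, 2+36) = Beta(15, 38).
Equal-tailed 80% interval: the 0.1 and 0.9 quantiles of Beta(15, 38).
Posterior mean ≈ 0.283, SD ≈ 0.061; a Normal approximation gives roughly [0.204, 0.362].
Exact: F⁻¹(0.1) = 0.206; F⁻¹(0.9) = 0.364.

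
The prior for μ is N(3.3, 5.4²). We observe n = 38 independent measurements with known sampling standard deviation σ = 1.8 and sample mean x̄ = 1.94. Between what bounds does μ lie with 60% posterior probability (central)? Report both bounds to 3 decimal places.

Posterior precision = 1/5.4² + 38/1.8² = 0.0343 + 11.7284 = 11.7627, so posterior SD = 0.2916.
Posterior mean = (3.3/5.4² + 38·1.94/1.8²) / 11.7627 = 1.9440.
Interval: 1.9440 ± 0.842 × 0.2916 → [1.699, 2.189].

[1.699, 2.189]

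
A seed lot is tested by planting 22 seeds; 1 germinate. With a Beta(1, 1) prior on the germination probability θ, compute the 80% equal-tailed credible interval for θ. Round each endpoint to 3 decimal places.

[0.023, 0.159]

Posterior: Beta(1+1, 1+21) = Beta(2, 22).
Equal-tailed 80% interval: the 0.1 and 0.9 quantiles of Beta(2, 22).
Posterior mean ≈ 0.083, SD ≈ 0.055; a Normal approximation gives roughly [0.012, 0.154].
Exact: F⁻¹(0.1) = 0.023; F⁻¹(0.9) = 0.159.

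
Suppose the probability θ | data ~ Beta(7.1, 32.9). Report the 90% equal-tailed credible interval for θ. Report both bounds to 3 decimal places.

Posterior: Beta(7.1, 32.9).
Equal-tailed 90% interval: the 0.05 and 0.95 quantiles of Beta(7.1, 32.9).
Posterior mean ≈ 0.177, SD ≈ 0.060; a Normal approximation gives roughly [0.079, 0.276].
Exact: F⁻¹(0.05) = 0.089; F⁻¹(0.95) = 0.284.

[0.089, 0.284]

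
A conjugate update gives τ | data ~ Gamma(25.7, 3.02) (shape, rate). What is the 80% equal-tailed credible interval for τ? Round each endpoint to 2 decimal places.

Posterior: Gamma(shape 25.7, rate 3.02).
Equal-tailed 80% interval: Gamma(25.7, 3.02) quantiles at 0.1 and 0.9.
Posterior mean ≈ 8.51, SD ≈ 1.68; a Normal approximation gives roughly [6.36, 10.66].
Exact: lower = 6.44; upper = 10.72.

[6.44, 10.72]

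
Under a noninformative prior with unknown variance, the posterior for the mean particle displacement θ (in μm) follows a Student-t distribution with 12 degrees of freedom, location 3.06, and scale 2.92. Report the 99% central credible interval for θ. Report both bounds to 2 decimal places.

[-5.86, 11.98]

The t_12 distribution is symmetric; the 99% interval is 3.06 ± t·2.92 with t_{0.995,12} = 3.055.
Half-width: 3.055 × 2.92 = 8.92.
3.06 − 8.92 = -5.86; 3.06 + 8.92 = 11.98.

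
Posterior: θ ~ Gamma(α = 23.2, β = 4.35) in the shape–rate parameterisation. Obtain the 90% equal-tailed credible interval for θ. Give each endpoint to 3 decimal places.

Posterior: Gamma(shape 23.2, rate 4.35).
Equal-tailed 90% interval: Gamma(23.2, 4.35) quantiles at 0.05 and 0.95.
Posterior mean ≈ 5.333, SD ≈ 1.107; a Normal approximation gives roughly [3.512, 7.155].
Exact: lower = 3.652; upper = 7.276.

[3.652, 7.276]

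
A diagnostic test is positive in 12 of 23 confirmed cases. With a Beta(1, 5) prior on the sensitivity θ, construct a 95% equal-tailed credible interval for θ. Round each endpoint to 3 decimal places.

[0.275, 0.628]

Posterior: Beta(1+12, 5+11) = Beta(13, 16).
Equal-tailed 95% interval: the 0.025 and 0.975 quantiles of Beta(13, 16).
Posterior mean ≈ 0.448, SD ≈ 0.091; a Normal approximation gives roughly [0.270, 0.626].
Exact: F⁻¹(0.025) = 0.275; F⁻¹(0.975) = 0.628.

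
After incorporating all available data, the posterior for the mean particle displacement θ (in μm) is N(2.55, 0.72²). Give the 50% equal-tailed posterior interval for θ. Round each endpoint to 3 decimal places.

[2.064, 3.036]

The posterior is symmetric, so the 50% equal-tailed interval is θ = 2.55 ± z·0.72 with z = 0.674.
Half-width: 0.674 × 0.72 = 0.486.
2.55 − 0.486 = 2.064; 2.55 + 0.486 = 3.036.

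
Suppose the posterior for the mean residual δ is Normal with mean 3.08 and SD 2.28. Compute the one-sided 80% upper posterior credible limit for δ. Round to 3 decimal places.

Need U with P(δ ≤ U) = 0.80: U = 3.08 + z_{0.2}·2.28.
z = 0.842; U = 3.08 + 0.842 × 2.28 = 4.999.

4.999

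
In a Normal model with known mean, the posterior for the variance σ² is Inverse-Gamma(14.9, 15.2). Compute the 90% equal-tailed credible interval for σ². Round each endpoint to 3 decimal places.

[0.698, 1.658]

Inverse-Gamma(14.9, 15.2) quantiles: F⁻¹(0.05) and F⁻¹(0.95).
Equivalently, 1/σ² ~ Gamma(14.9, rate = 15.2); invert its 0.95 and 0.05 quantiles.
Posterior mean ≈ 1.094, SD ≈ 0.304; a Normal approximation gives roughly [0.593, 1.594].
Exact: lower = 0.698; upper = 1.658.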